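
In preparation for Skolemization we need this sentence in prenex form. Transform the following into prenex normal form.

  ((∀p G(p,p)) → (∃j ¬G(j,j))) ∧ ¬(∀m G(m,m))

First replace A → B with ¬A ∨ B.
  (¬(∀p G(p,p)) ∨ (∃j ¬G(j,j))) ∧ ¬(∀m G(m,m))
Drive negations inward (¬∀x A ≡ ∃x ¬A, ¬∃x A ≡ ∀x ¬A, De Morgan for ∧/∨):
  ((∃p ¬G(p,p)) ∨ (∃j ¬G(j,j))) ∧ (∃m ¬G(m,m))
All bound variables are already distinct, so no renaming is needed.
Extract every quantifier outward, since the variables are now distinct and don't occur free across branches:
  ∃p ∃j ∃m ((¬G(p,p) ∨ ¬G(j,j)) ∧ ¬G(m,m))

∃p ∃j ∃m ((¬G(p,p) ∨ ¬G(j,j)) ∧ ¬G(m,m))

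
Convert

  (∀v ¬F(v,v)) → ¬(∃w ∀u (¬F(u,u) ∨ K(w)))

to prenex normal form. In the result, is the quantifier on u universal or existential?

Rewrite implications/biconditionals: A → B as ¬A ∨ B.
  ¬(∀v ¬F(v,v)) ∨ ¬(∃w ∀u (¬F(u,u) ∨ K(w)))
Drive negations inward (¬∀x A ≡ ∃x ¬A, ¬∃x A ≡ ∀x ¬A, De Morgan for ∧/∨):
  (∃v F(v,v)) ∨ (∀w ∃u (F(u,u) ∧ ¬K(w)))
All bound variables are already distinct, so no renaming is needed.
Finally move all quantifiers to the prefix:
  ∃v ∀w ∃u (F(v,v) ∨ F(u,u) ∧ ¬K(w))
The quantifier ∀u sits under an odd number of negations (counting the antecedent side of each →), so it flips to ∃u.

existential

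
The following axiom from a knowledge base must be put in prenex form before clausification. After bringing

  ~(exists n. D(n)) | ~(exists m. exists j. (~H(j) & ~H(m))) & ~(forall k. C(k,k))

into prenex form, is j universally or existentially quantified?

Drive negations inward (¬∀x A ≡ ∃x ¬A, ¬∃x A ≡ ∀x ¬A, De Morgan for ∧/∨):
  (forall n. ~D(n)) | (forall m. forall j. (H(j) | H(m))) & (exists k. ~C(k,k))
All bound variables are already distinct, so no renaming is needed.
Extract every quantifier outward, since the variables are now distinct and don't occur free across branches:
  forall n. forall m. forall j. exists k. (~D(n) | (H(j) | H(m)) & ~C(k,k))
The quantifier exists j sits under an odd number of negations, so it flips to forall j.

universal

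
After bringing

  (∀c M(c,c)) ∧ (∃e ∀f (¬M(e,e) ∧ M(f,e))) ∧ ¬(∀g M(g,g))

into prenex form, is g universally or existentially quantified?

existential

Push ¬ through the quantifiers and connectives to reach negation normal form:
  (∀c M(c,c)) ∧ (∃e ∀f (¬M(e,e) ∧ M(f,e))) ∧ (∃g ¬M(g,g))
All bound variables are already distinct, so no renaming is needed.
Finally move all quantifiers to the prefix:
  ∀c ∃e ∀f ∃g (M(c,c) ∧ ¬M(e,e) ∧ M(f,e) ∧ ¬M(g,g))
The quantifier ∀g sits under an odd number of negations, so it flips to ∃g.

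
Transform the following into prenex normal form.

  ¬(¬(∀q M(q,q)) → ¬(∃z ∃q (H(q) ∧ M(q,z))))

∃q ∃z ∃w1 (¬M(q,q) ∧ H(w1) ∧ M(w1,z))

First replace A → B with ¬A ∨ B.
  ¬(¬¬(∀q M(q,q)) ∨ ¬(∃z ∃q (H(q) ∧ M(q,z))))
Move each ¬ inward, flipping quantifiers it crosses:
  (∃q ¬M(q,q)) ∧ (∃z ∃q (H(q) ∧ M(q,z)))
Rename bound variables to avoid capture: q↦w1.
  (∃q ¬M(q,q)) ∧ (∃z ∃w1 (H(w1) ∧ M(w1,z)))
Extract every quantifier outward, since the variables are now distinct and don't occur free across branches:
  ∃q ∃z ∃w1 (¬M(q,q) ∧ H(w1) ∧ M(w1,z))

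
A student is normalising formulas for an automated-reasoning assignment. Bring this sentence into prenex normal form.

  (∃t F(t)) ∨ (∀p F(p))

∃t ∀p (F(t) ∨ F(p))

All bound variables are already distinct, so no renaming is needed.
Extract every quantifier outward, since the variables are now distinct and don't occur free across branches:
  ∃t ∀p (F(t) ∨ F(p))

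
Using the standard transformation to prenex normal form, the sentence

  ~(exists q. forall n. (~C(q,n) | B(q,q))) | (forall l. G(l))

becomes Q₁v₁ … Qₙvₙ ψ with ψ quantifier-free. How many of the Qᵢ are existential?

Push ¬ through the quantifiers and connectives to reach negation normal form:
  (forall q. exists n. (C(q,n) & ~B(q,q))) | (forall l. G(l))
Extract every quantifier outward, since the variables are now distinct and don't occur free across branches:
  forall q. exists n. forall l. (C(q,n) & ~B(q,q) | G(l))
The prefix is forall q exists n forall l: 2 universal, 1 existential.

1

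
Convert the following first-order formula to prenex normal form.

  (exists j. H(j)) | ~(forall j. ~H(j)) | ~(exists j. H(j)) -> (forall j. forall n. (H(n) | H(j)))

forall j. forall y. exists c. forall q. forall n. (~H(j) & ~H(y) & H(c) | H(n) | H(q))

Rewrite implications/biconditionals: A → B as ¬A ∨ B.
  ~((exists j. H(j)) | ~(forall j. ~H(j)) | ~(exists j. H(j))) | (forall j. forall n. (H(n) | H(j)))
Push ¬ through the quantifiers and connectives to reach negation normal form:
  (forall j. ~H(j)) & (forall j. ~H(j)) & (exists j. H(j)) | (forall j. forall n. (H(n) | H(j)))
Give each quantifier a distinct variable: j↦y, j↦c, j↦q.
  (forall j. ~H(j)) & (forall y. ~H(y)) & (exists c. H(c)) | (forall q. forall n. (H(n) | H(q)))
Extract every quantifier outward, since the variables are now distinct and don't occur free across branches:
  forall j. forall y. exists c. forall q. forall n. (~H(j) & ~H(y) & H(c) | H(n) | H(q))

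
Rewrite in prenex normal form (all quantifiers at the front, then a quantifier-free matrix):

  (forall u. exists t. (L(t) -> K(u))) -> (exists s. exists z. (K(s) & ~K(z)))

Rewrite implications/biconditionals: A → B as ¬A ∨ B.
  ~(forall u. exists t. (~L(t) | K(u))) | (exists s. exists z. (K(s) & ~K(z)))
Push ¬ through the quantifiers and connectives to reach negation normal form:
  (exists u. forall t. (L(t) & ~K(u))) | (exists s. exists z. (K(s) & ~K(z)))
All bound variables are already distinct, so no renaming is needed.
Finally move all quantifiers to the prefix:
  exists u. forall t. exists s. exists z. (L(t) & ~K(u) | K(s) & ~K(z))

exists u. forall t. exists s. exists z. (L(t) & ~K(u) | K(s) & ~K(z))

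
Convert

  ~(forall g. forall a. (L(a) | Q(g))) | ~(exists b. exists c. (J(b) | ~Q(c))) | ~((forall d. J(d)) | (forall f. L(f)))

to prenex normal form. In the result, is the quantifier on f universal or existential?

existential

Drive negations inward (¬∀x A ≡ ∃x ¬A, ¬∃x A ≡ ∀x ¬A, De Morgan for ∧/∨):
  (exists g. exists a. (~L(a) & ~Q(g))) | (forall b. forall c. (~J(b) & Q(c))) | (exists d. ~J(d)) & (exists f. ~L(f))
Finally move all quantifiers to the prefix:
  exists g. exists a. forall b. forall c. exists d. exists f. (~L(a) & ~Q(g) | ~J(b) & Q(c) | ~J(d) & ~L(f))
The quantifier forall f sits under an odd number of negations, so it flips to exists f.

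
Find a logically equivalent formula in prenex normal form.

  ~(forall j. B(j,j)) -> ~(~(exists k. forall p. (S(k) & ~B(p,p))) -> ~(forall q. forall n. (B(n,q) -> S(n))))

Eliminate → and ↔ using ¬ and ∨.
  ~~(forall j. B(j,j)) | ~(~~(exists k. forall p. (S(k) & ~B(p,p))) | ~(forall q. forall n. (~B(n,q) | S(n))))
Drive negations inward (¬∀x A ≡ ∃x ¬A, ¬∃x A ≡ ∀x ¬A, De Morgan for ∧/∨):
  (forall j. B(j,j)) | (forall k. exists p. (~S(k) | B(p,p))) & (forall q. forall n. (~B(n,q) | S(n)))
All bound variables are already distinct, so no renaming is needed.
Finally move all quantifiers to the prefix:
  forall j. forall k. exists p. forall q. forall n. (B(j,j) | (~S(k) | B(p,p)) & (~B(n,q) | S(n)))

forall j. forall k. exists p. forall q. forall n. (B(j,j) | (~S(k) | B(p,p)) & (~B(n,q) | S(n)))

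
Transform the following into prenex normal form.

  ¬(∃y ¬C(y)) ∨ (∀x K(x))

Drive negations inward (¬∀x A ≡ ∃x ¬A, ¬∃x A ≡ ∀x ¬A, De Morgan for ∧/∨):
  (∀y C(y)) ∨ (∀x K(x))
Pull the quantifiers to the front (each side's bound variable is not free in the other side):
  ∀y ∀x (C(y) ∨ K(x))

∀y ∀x (C(y) ∨ K(x))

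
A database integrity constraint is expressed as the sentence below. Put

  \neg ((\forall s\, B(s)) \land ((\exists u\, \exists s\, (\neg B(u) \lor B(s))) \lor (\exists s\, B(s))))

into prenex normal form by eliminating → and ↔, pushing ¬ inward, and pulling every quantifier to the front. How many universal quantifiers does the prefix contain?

Push ¬ through the quantifiers and connectives to reach negation normal form:
  (\exists s\, \neg B(s)) \lor (\forall u\, \forall s\, (B(u) \land \neg B(s))) \land (\forall s\, \neg B(s))
Give each quantifier a distinct variable: s↦v1, s↦c.
  (\exists s\, \neg B(s)) \lor (\forall u\, \forall v1\, (B(u) \land \neg B(v1))) \land (\forall c\, \neg B(c))
Finally move all quantifiers to the prefix:
  \exists s\, \forall u\, \forall v1\, \forall c\, (\neg B(s) \lor B(u) \land \neg B(v1) \land \neg B(c))
The prefix is \exists s \forall u \forall v1 \forall c: 3 universal, 1 existential.

3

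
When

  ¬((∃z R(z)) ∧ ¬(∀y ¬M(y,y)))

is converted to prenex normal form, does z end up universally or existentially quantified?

universal

Move each ¬ inward, flipping quantifiers it crosses:
  (∀z ¬R(z)) ∨ (∀y ¬M(y,y))
Extract every quantifier outward, since the variables are now distinct and don't occur free across branches:
  ∀z ∀y (¬R(z) ∨ ¬M(y,y))
The quantifier ∃z sits under an odd number of negations, so it flips to ∀z.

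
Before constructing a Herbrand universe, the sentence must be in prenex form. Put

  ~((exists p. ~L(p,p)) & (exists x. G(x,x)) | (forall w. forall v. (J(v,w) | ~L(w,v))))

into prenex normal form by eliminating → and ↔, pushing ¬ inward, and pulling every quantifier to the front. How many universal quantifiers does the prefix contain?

Drive negations inward (¬∀x A ≡ ∃x ¬A, ¬∃x A ≡ ∀x ¬A, De Morgan for ∧/∨):
  ((forall p. L(p,p)) | (forall x. ~G(x,x))) & (exists w. exists v. (~J(v,w) & L(w,v)))
Finally move all quantifiers to the prefix:
  forall p. forall x. exists w. exists v. ((L(p,p) | ~G(x,x)) & ~J(v,w) & L(w,v))
The prefix is forall p forall x exists w exists v: 2 universal, 2 existential.

2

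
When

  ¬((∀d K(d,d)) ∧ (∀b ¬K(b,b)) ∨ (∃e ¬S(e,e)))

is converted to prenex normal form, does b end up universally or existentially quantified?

Drive negations inward (¬∀x A ≡ ∃x ¬A, ¬∃x A ≡ ∀x ¬A, De Morgan for ∧/∨):
  ((∃d ¬K(d,d)) ∨ (∃b K(b,b))) ∧ (∀e S(e,e))
All bound variables are already distinct, so no renaming is needed.
Extract every quantifier outward, since the variables are now distinct and don't occur free across branches:
  ∃d ∃b ∀e ((¬K(d,d) ∨ K(b,b)) ∧ S(e,e))
The quantifier ∀b sits under an odd number of negations, so it flips to ∃b.

existential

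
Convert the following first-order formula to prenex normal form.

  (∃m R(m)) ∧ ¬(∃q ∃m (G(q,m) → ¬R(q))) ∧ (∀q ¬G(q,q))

∃m ∀q ∀z1 ∀x (R(m) ∧ G(q,z1) ∧ R(q) ∧ ¬G(x,x))

Eliminate → and ↔ using ¬ and ∨.
  (∃m R(m)) ∧ ¬(∃q ∃m (¬G(q,m) ∨ ¬R(q))) ∧ (∀q ¬G(q,q))
Drive negations inward (¬∀x A ≡ ∃x ¬A, ¬∃x A ≡ ∀x ¬A, De Morgan for ∧/∨):
  (∃m R(m)) ∧ (∀q ∀m (G(q,m) ∧ R(q))) ∧ (∀q ¬G(q,q))
Standardize variables apart so no two quantifiers bind the same name: m↦z1, q↦x.
  (∃m R(m)) ∧ (∀q ∀z1 (G(q,z1) ∧ R(q))) ∧ (∀x ¬G(x,x))
Finally move all quantifiers to the prefix:
  ∃m ∀q ∀z1 ∀x (R(m) ∧ G(q,z1) ∧ R(q) ∧ ¬G(x,x))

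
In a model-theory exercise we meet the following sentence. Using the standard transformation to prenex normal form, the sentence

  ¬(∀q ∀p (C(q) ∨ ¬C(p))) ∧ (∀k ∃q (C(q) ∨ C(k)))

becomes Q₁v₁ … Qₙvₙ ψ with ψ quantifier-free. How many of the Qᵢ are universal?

Move each ¬ inward, flipping quantifiers it crosses:
  (∃q ∃p (¬C(q) ∧ C(p))) ∧ (∀k ∃q (C(q) ∨ C(k)))
Rename bound variables to avoid capture: q↦u.
  (∃q ∃p (¬C(q) ∧ C(p))) ∧ (∀k ∃u (C(u) ∨ C(k)))
Pull the quantifiers to the front (each side's bound variable is not free in the other side):
  ∃q ∃p ∀k ∃u (¬C(q) ∧ C(p) ∧ (C(u) ∨ C(k)))
The prefix is ∃q ∃p ∀k ∃u: 1 universal, 3 existential.

1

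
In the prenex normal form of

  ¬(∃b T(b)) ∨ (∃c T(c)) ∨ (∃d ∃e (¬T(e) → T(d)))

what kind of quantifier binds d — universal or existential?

Eliminate → and ↔ using ¬ and ∨.
  ¬(∃b T(b)) ∨ (∃c T(c)) ∨ (∃d ∃e (¬¬T(e) ∨ T(d)))
Drive negations inward (¬∀x A ≡ ∃x ¬A, ¬∃x A ≡ ∀x ¬A, De Morgan for ∧/∨):
  (∀b ¬T(b)) ∨ (∃c T(c)) ∨ (∃d ∃e (T(e) ∨ T(d)))
All bound variables are already distinct, so no renaming is needed.
Finally move all quantifiers to the prefix:
  ∀b ∃c ∃d ∃e (¬T(b) ∨ T(c) ∨ T(e) ∨ T(d))
The quantifier ∃d sits under an even number of negations (counting the antecedent side of each →), so it remains existential.

existential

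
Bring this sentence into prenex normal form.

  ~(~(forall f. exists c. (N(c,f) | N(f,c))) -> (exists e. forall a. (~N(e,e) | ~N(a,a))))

First replace A → B with ¬A ∨ B.
  ~(~~(forall f. exists c. (N(c,f) | N(f,c))) | (exists e. forall a. (~N(e,e) | ~N(a,a))))
Push ¬ through the quantifiers and connectives to reach negation normal form:
  (exists f. forall c. (~N(c,f) & ~N(f,c))) & (forall e. exists a. (N(e,e) & N(a,a)))
All bound variables are already distinct, so no renaming is needed.
Extract every quantifier outward, since the variables are now distinct and don't occur free across branches:
  exists f. forall c. forall e. exists a. (~N(c,f) & ~N(f,c) & N(e,e) & N(a,a))

exists f. forall c. forall e. exists a. (~N(c,f) & ~N(f,c) & N(e,e) & N(a,a))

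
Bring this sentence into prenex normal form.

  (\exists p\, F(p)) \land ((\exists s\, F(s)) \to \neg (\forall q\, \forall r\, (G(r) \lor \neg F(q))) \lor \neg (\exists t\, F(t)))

First replace A → B with ¬A ∨ B.
  (\exists p\, F(p)) \land (\neg (\exists s\, F(s)) \lor \neg (\forall q\, \forall r\, (G(r) \lor \neg F(q))) \lor \neg (\exists t\, F(t)))
Move each ¬ inward, flipping quantifiers it crosses:
  (\exists p\, F(p)) \land ((\forall s\, \neg F(s)) \lor (\exists q\, \exists r\, (\neg G(r) \land F(q))) \lor (\forall t\, \neg F(t)))
Pull the quantifiers to the front (each side's bound variable is not free in the other side):
  \exists p\, \forall s\, \exists q\, \exists r\, \forall t\, (F(p) \land (\neg F(s) \lor \neg G(r) \land F(q) \lor \neg F(t)))

\exists p\, \forall s\, \exists q\, \exists r\, \forall t\, (F(p) \land (\neg F(s) \lor \neg G(r) \land F(q) \lor \neg F(t)))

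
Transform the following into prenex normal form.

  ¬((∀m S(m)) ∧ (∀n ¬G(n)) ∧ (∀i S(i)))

∃m ∃n ∃i (¬S(m) ∨ G(n) ∨ ¬S(i))

Move each ¬ inward, flipping quantifiers it crosses:
  (∃m ¬S(m)) ∨ (∃n G(n)) ∨ (∃i ¬S(i))
All bound variables are already distinct, so no renaming is needed.
Extract every quantifier outward, since the variables are now distinct and don't occur free across branches:
  ∃m ∃n ∃i (¬S(m) ∨ G(n) ∨ ¬S(i))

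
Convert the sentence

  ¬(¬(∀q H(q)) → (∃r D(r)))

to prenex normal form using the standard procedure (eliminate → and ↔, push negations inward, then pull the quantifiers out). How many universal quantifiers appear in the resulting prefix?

Eliminate → and ↔ using ¬ and ∨.
  ¬(¬¬(∀q H(q)) ∨ (∃r D(r)))
Drive negations inward (¬∀x A ≡ ∃x ¬A, ¬∃x A ≡ ∀x ¬A, De Morgan for ∧/∨):
  (∃q ¬H(q)) ∧ (∀r ¬D(r))
Pull the quantifiers to the front (each side's bound variable is not free in the other side):
  ∃q ∀r (¬H(q) ∧ ¬D(r))
The prefix is ∃q ∀r: 1 universal, 1 existential.

1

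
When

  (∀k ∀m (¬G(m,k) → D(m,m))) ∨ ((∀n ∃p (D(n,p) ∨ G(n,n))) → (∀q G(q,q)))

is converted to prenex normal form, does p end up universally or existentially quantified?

First replace A → B with ¬A ∨ B.
  (∀k ∀m (¬¬G(m,k) ∨ D(m,m))) ∨ ¬(∀n ∃p (D(n,p) ∨ G(n,n))) ∨ (∀q G(q,q))
Move each ¬ inward, flipping quantifiers it crosses:
  (∀k ∀m (G(m,k) ∨ D(m,m))) ∨ (∃n ∀p (¬D(n,p) ∧ ¬G(n,n))) ∨ (∀q G(q,q))
All bound variables are already distinct, so no renaming is needed.
Extract every quantifier outward, since the variables are now distinct and don't occur free across branches:
  ∀k ∀m ∃n ∀p ∀q (G(m,k) ∨ D(m,m) ∨ ¬D(n,p) ∧ ¬G(n,n) ∨ G(q,q))
The quantifier ∃p sits under an odd number of negations (counting the antecedent side of each →), so it flips to ∀p.

universal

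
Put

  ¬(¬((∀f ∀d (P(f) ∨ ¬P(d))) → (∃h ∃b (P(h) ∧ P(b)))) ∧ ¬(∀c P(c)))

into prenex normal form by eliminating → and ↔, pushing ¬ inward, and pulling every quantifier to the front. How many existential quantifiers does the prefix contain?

4

Eliminate → and ↔ using ¬ and ∨.
  ¬(¬(¬(∀f ∀d (P(f) ∨ ¬P(d))) ∨ (∃h ∃b (P(h) ∧ P(b)))) ∧ ¬(∀c P(c)))
Push ¬ through the quantifiers and connectives to reach negation normal form:
  (∃f ∃d (¬P(f) ∧ P(d))) ∨ (∃h ∃b (P(h) ∧ P(b))) ∨ (∀c P(c))
All bound variables are already distinct, so no renaming is needed.
Finally move all quantifiers to the prefix:
  ∃f ∃d ∃h ∃b ∀c (¬P(f) ∧ P(d) ∨ P(h) ∧ P(b) ∨ P(c))
The prefix is ∃f ∃d ∃h ∃b ∀c: 1 universal, 4 existential.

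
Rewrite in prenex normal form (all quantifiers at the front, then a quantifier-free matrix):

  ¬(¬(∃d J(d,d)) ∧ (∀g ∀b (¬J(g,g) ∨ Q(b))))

∃d ∃g ∃b (J(d,d) ∨ J(g,g) ∧ ¬Q(b))

Drive negations inward (¬∀x A ≡ ∃x ¬A, ¬∃x A ≡ ∀x ¬A, De Morgan for ∧/∨):
  (∃d J(d,d)) ∨ (∃g ∃b (J(g,g) ∧ ¬Q(b)))
Finally move all quantifiers to the prefix:
  ∃d ∃g ∃b (J(d,d) ∨ J(g,g) ∧ ¬Q(b))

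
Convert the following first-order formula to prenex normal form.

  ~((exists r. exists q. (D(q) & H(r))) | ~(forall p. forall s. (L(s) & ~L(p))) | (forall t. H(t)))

Push ¬ through the quantifiers and connectives to reach negation normal form:
  (forall r. forall q. (~D(q) | ~H(r))) & (forall p. forall s. (L(s) & ~L(p))) & (exists t. ~H(t))
All bound variables are already distinct, so no renaming is needed.
Pull the quantifiers to the front (each side's bound variable is not free in the other side):
  forall r. forall q. forall p. forall s. exists t. ((~D(q) | ~H(r)) & L(s) & ~L(p) & ~H(t))

forall r. forall q. forall p. forall s. exists t. ((~D(q) | ~H(r)) & L(s) & ~L(p) & ~H(t))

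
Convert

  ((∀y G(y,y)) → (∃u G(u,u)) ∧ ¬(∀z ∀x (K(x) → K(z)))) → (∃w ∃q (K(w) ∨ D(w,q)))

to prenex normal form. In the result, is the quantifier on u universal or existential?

universal

Eliminate → and ↔ using ¬ and ∨.
  ¬(¬(∀y G(y,y)) ∨ (∃u G(u,u)) ∧ ¬(∀z ∀x (¬K(x) ∨ K(z)))) ∨ (∃w ∃q (K(w) ∨ D(w,q)))
Drive negations inward (¬∀x A ≡ ∃x ¬A, ¬∃x A ≡ ∀x ¬A, De Morgan for ∧/∨):
  (∀y G(y,y)) ∧ ((∀u ¬G(u,u)) ∨ (∀z ∀x (¬K(x) ∨ K(z)))) ∨ (∃w ∃q (K(w) ∨ D(w,q)))
All bound variables are already distinct, so no renaming is needed.
Finally move all quantifiers to the prefix:
  ∀y ∀u ∀z ∀x ∃w ∃q (G(y,y) ∧ (¬G(u,u) ∨ ¬K(x) ∨ K(z)) ∨ K(w) ∨ D(w,q))
The quantifier ∃u sits under an odd number of negations (counting the antecedent side of each →), so it flips to ∀u.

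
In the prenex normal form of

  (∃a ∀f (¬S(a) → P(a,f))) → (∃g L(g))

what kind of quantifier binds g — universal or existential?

Eliminate → and ↔ using ¬ and ∨.
  ¬(∃a ∀f (¬¬S(a) ∨ P(a,f))) ∨ (∃g L(g))
Move each ¬ inward, flipping quantifiers it crosses:
  (∀a ∃f (¬S(a) ∧ ¬P(a,f))) ∨ (∃g L(g))
All bound variables are already distinct, so no renaming is needed.
Pull the quantifiers to the front (each side's bound variable is not free in the other side):
  ∀a ∃f ∃g (¬S(a) ∧ ¬P(a,f) ∨ L(g))
The quantifier ∃g sits under an even number of negations (counting the antecedent side of each →), so it remains existential.

existential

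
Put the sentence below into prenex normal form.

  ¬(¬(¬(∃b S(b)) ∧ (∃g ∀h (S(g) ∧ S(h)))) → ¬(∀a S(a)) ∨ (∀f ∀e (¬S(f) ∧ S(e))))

First replace A → B with ¬A ∨ B.
  ¬(¬¬(¬(∃b S(b)) ∧ (∃g ∀h (S(g) ∧ S(h)))) ∨ ¬(∀a S(a)) ∨ (∀f ∀e (¬S(f) ∧ S(e))))
Move each ¬ inward, flipping quantifiers it crosses:
  ((∃b S(b)) ∨ (∀g ∃h (¬S(g) ∨ ¬S(h)))) ∧ (∀a S(a)) ∧ (∃f ∃e (S(f) ∨ ¬S(e)))
All bound variables are already distinct, so no renaming is needed.
Finally move all quantifiers to the prefix:
  ∃b ∀g ∃h ∀a ∃f ∃e ((S(b) ∨ ¬S(g) ∨ ¬S(h)) ∧ S(a) ∧ (S(f) ∨ ¬S(e)))

∃b ∀g ∃h ∀a ∃f ∃e ((S(b) ∨ ¬S(g) ∨ ¬S(h)) ∧ S(a) ∧ (S(f) ∨ ¬S(e)))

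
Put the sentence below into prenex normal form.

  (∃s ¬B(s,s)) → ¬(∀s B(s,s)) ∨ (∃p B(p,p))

∀s ∃y1 ∃p (B(s,s) ∨ ¬B(y1,y1) ∨ B(p,p))

First replace A → B with ¬A ∨ B.
  ¬(∃s ¬B(s,s)) ∨ ¬(∀s B(s,s)) ∨ (∃p B(p,p))
Push ¬ through the quantifiers and connectives to reach negation normal form:
  (∀s B(s,s)) ∨ (∃s ¬B(s,s)) ∨ (∃p B(p,p))
Give each quantifier a distinct variable: s↦y1.
  (∀s B(s,s)) ∨ (∃y1 ¬B(y1,y1)) ∨ (∃p B(p,p))
Pull the quantifiers to the front (each side's bound variable is not free in the other side):
  ∀s ∃y1 ∃p (B(s,s) ∨ ¬B(y1,y1) ∨ B(p,p))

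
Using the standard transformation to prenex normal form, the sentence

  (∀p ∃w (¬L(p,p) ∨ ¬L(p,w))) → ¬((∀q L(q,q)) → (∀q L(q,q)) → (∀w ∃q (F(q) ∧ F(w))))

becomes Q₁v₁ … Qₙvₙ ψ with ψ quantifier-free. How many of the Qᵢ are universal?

4

First replace A → B with ¬A ∨ B.
  ¬(∀p ∃w (¬L(p,p) ∨ ¬L(p,w))) ∨ ¬(¬(∀q L(q,q)) ∨ ¬(∀q L(q,q)) ∨ (∀w ∃q (F(q) ∧ F(w))))
Drive negations inward (¬∀x A ≡ ∃x ¬A, ¬∃x A ≡ ∀x ¬A, De Morgan for ∧/∨):
  (∃p ∀w (L(p,p) ∧ L(p,w))) ∨ (∀q L(q,q)) ∧ (∀q L(q,q)) ∧ (∃w ∀q (¬F(q) ∨ ¬F(w)))
Rename bound variables to avoid capture: q↦b, w↦v, q↦z1.
  (∃p ∀w (L(p,p) ∧ L(p,w))) ∨ (∀q L(q,q)) ∧ (∀b L(b,b)) ∧ (∃v ∀z1 (¬F(z1) ∨ ¬F(v)))
Pull the quantifiers to the front (each side's bound variable is not free in the other side):
  ∃p ∀w ∀q ∀b ∃v ∀z1 (L(p,p) ∧ L(p,w) ∨ L(q,q) ∧ L(b,b) ∧ (¬F(z1) ∨ ¬F(v)))
The prefix is ∃p ∀w ∀q ∀b ∃v ∀z1: 4 universal, 2 existential.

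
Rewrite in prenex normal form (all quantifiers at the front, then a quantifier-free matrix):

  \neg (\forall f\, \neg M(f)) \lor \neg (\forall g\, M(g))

Move each ¬ inward, flipping quantifiers it crosses:
  (\exists f\, M(f)) \lor (\exists g\, \neg M(g))
All bound variables are already distinct, so no renaming is needed.
Pull the quantifiers to the front (each side's bound variable is not free in the other side):
  \exists f\, \exists g\, (M(f) \lor \neg M(g))

\exists f\, \exists g\, (M(f) \lor \neg M(g))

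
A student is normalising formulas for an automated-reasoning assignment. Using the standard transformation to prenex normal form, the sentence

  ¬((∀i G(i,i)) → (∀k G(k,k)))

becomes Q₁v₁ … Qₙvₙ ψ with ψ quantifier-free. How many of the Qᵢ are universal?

1

First replace A → B with ¬A ∨ B.
  ¬(¬(∀i G(i,i)) ∨ (∀k G(k,k)))
Drive negations inward (¬∀x A ≡ ∃x ¬A, ¬∃x A ≡ ∀x ¬A, De Morgan for ∧/∨):
  (∀i G(i,i)) ∧ (∃k ¬G(k,k))
All bound variables are already distinct, so no renaming is needed.
Pull the quantifiers to the front (each side's bound variable is not free in the other side):
  ∀i ∃k (G(i,i) ∧ ¬G(k,k))
The prefix is ∀i ∃k: 1 universal, 1 existential.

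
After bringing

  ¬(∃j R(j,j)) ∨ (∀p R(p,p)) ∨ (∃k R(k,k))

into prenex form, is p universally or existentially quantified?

universal

Move each ¬ inward, flipping quantifiers it crosses:
  (∀j ¬R(j,j)) ∨ (∀p R(p,p)) ∨ (∃k R(k,k))
All bound variables are already distinct, so no renaming is needed.
Pull the quantifiers to the front (each side's bound variable is not free in the other side):
  ∀j ∀p ∃k (¬R(j,j) ∨ R(p,p) ∨ R(k,k))
The quantifier ∀p sits under an even number of negations, so it remains universal.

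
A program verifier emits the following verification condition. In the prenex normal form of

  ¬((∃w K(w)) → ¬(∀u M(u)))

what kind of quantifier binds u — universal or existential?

universal

Eliminate → and ↔ using ¬ and ∨.
  ¬(¬(∃w K(w)) ∨ ¬(∀u M(u)))
Drive negations inward (¬∀x A ≡ ∃x ¬A, ¬∃x A ≡ ∀x ¬A, De Morgan for ∧/∨):
  (∃w K(w)) ∧ (∀u M(u))
All bound variables are already distinct, so no renaming is needed.
Extract every quantifier outward, since the variables are now distinct and don't occur free across branches:
  ∃w ∀u (K(w) ∧ M(u))
The quantifier ∀u sits under an even number of negations (counting the antecedent side of each →), so it remains universal.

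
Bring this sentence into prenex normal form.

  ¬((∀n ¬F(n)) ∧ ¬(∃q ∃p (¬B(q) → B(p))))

Rewrite implications/biconditionals: A → B as ¬A ∨ B.
  ¬((∀n ¬F(n)) ∧ ¬(∃q ∃p (¬¬B(q) ∨ B(p))))
Move each ¬ inward, flipping quantifiers it crosses:
  (∃n F(n)) ∨ (∃q ∃p (B(q) ∨ B(p)))
Finally move all quantifiers to the prefix:
  ∃n ∃q ∃p (F(n) ∨ B(q) ∨ B(p))

∃n ∃q ∃p (F(n) ∨ B(q) ∨ B(p))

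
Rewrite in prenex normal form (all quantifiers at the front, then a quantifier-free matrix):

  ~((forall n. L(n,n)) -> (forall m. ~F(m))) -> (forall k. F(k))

exists n. forall m. forall k. (~L(n,n) | ~F(m) | F(k))

Rewrite implications/biconditionals: A → B as ¬A ∨ B.
  ~~(~(forall n. L(n,n)) | (forall m. ~F(m))) | (forall k. F(k))
Move each ¬ inward, flipping quantifiers it crosses:
  (exists n. ~L(n,n)) | (forall m. ~F(m)) | (forall k. F(k))
Pull the quantifiers to the front (each side's bound variable is not free in the other side):
  exists n. forall m. forall k. (~L(n,n) | ~F(m) | F(k))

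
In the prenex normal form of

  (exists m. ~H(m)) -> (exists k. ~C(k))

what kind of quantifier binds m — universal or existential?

Eliminate → and ↔ using ¬ and ∨.
  ~(exists m. ~H(m)) | (exists k. ~C(k))
Push ¬ through the quantifiers and connectives to reach negation normal form:
  (forall m. H(m)) | (exists k. ~C(k))
Extract every quantifier outward, since the variables are now distinct and don't occur free across branches:
  forall m. exists k. (H(m) | ~C(k))
The quantifier exists m sits under an odd number of negations (counting the antecedent side of each →), so it flips to forall m.

universal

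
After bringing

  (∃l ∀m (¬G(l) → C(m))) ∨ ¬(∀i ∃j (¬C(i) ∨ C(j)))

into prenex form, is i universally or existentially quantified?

existential

First replace A → B with ¬A ∨ B.
  (∃l ∀m (¬¬G(l) ∨ C(m))) ∨ ¬(∀i ∃j (¬C(i) ∨ C(j)))
Push ¬ through the quantifiers and connectives to reach negation normal form:
  (∃l ∀m (G(l) ∨ C(m))) ∨ (∃i ∀j (C(i) ∧ ¬C(j)))
All bound variables are already distinct, so no renaming is needed.
Finally move all quantifiers to the prefix:
  ∃l ∀m ∃i ∀j (G(l) ∨ C(m) ∨ C(i) ∧ ¬C(j))
The quantifier ∀i sits under an odd number of negations (counting the antecedent side of each →), so it flips to ∃i.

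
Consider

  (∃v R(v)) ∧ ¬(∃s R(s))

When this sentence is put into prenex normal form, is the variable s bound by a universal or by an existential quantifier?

universal

Drive negations inward (¬∀x A ≡ ∃x ¬A, ¬∃x A ≡ ∀x ¬A, De Morgan for ∧/∨):
  (∃v R(v)) ∧ (∀s ¬R(s))
Extract every quantifier outward, since the variables are now distinct and don't occur free across branches:
  ∃v ∀s (R(v) ∧ ¬R(s))
The quantifier ∃s sits under an odd number of negations, so it flips to ∀s.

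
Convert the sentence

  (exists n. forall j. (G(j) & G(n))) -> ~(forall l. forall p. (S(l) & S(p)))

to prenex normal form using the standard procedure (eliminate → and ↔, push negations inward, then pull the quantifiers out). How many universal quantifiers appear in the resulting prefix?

1

Eliminate → and ↔ using ¬ and ∨.
  ~(exists n. forall j. (G(j) & G(n))) | ~(forall l. forall p. (S(l) & S(p)))
Drive negations inward (¬∀x A ≡ ∃x ¬A, ¬∃x A ≡ ∀x ¬A, De Morgan for ∧/∨):
  (forall n. exists j. (~G(j) | ~G(n))) | (exists l. exists p. (~S(l) | ~S(p)))
All bound variables are already distinct, so no renaming is needed.
Pull the quantifiers to the front (each side's bound variable is not free in the other side):
  forall n. exists j. exists l. exists p. (~G(j) | ~G(n) | ~S(l) | ~S(p))
The prefix is forall n exists j exists l exists p: 1 universal, 3 existential.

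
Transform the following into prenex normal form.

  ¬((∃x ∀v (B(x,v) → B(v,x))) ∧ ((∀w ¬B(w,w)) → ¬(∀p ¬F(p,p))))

Rewrite implications/biconditionals: A → B as ¬A ∨ B.
  ¬((∃x ∀v (¬B(x,v) ∨ B(v,x))) ∧ (¬(∀w ¬B(w,w)) ∨ ¬(∀p ¬F(p,p))))
Move each ¬ inward, flipping quantifiers it crosses:
  (∀x ∃v (B(x,v) ∧ ¬B(v,x))) ∨ (∀w ¬B(w,w)) ∧ (∀p ¬F(p,p))
Extract every quantifier outward, since the variables are now distinct and don't occur free across branches:
  ∀x ∃v ∀w ∀p (B(x,v) ∧ ¬B(v,x) ∨ ¬B(w,w) ∧ ¬F(p,p))

∀x ∃v ∀w ∀p (B(x,v) ∧ ¬B(v,x) ∨ ¬B(w,w) ∧ ¬F(p,p))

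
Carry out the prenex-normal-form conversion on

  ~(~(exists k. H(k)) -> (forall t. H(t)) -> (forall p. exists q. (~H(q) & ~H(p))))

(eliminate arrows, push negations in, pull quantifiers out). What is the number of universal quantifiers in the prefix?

Rewrite implications/biconditionals: A → B as ¬A ∨ B.
  ~(~~(exists k. H(k)) | ~(forall t. H(t)) | (forall p. exists q. (~H(q) & ~H(p))))
Push ¬ through the quantifiers and connectives to reach negation normal form:
  (forall k. ~H(k)) & (forall t. H(t)) & (exists p. forall q. (H(q) | H(p)))
All bound variables are already distinct, so no renaming is needed.
Finally move all quantifiers to the prefix:
  forall k. forall t. exists p. forall q. (~H(k) & H(t) & (H(q) | H(p)))
The prefix is forall k forall t exists p forall q: 3 universal, 1 existential.

3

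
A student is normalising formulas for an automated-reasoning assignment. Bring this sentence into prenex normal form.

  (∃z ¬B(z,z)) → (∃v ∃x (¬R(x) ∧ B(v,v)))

∀z ∃v ∃x (B(z,z) ∨ ¬R(x) ∧ B(v,v))

Eliminate → and ↔ using ¬ and ∨.
  ¬(∃z ¬B(z,z)) ∨ (∃v ∃x (¬R(x) ∧ B(v,v)))
Drive negations inward (¬∀x A ≡ ∃x ¬A, ¬∃x A ≡ ∀x ¬A, De Morgan for ∧/∨):
  (∀z B(z,z)) ∨ (∃v ∃x (¬R(x) ∧ B(v,v)))
Extract every quantifier outward, since the variables are now distinct and don't occur free across branches:
  ∀z ∃v ∃x (B(z,z) ∨ ¬R(x) ∧ B(v,v))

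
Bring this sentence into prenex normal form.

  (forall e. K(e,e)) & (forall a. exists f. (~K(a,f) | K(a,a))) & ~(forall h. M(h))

Move each ¬ inward, flipping quantifiers it crosses:
  (forall e. K(e,e)) & (forall a. exists f. (~K(a,f) | K(a,a))) & (exists h. ~M(h))
All bound variables are already distinct, so no renaming is needed.
Pull the quantifiers to the front (each side's bound variable is not free in the other side):
  forall e. forall a. exists f. exists h. (K(e,e) & (~K(a,f) | K(a,a)) & ~M(h))

forall e. forall a. exists f. exists h. (K(e,e) & (~K(a,f) | K(a,a)) & ~M(h))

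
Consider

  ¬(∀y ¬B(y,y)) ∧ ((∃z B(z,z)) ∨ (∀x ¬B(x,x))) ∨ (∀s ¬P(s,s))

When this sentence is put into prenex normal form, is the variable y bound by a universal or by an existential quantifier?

Push ¬ through the quantifiers and connectives to reach negation normal form:
  (∃y B(y,y)) ∧ ((∃z B(z,z)) ∨ (∀x ¬B(x,x))) ∨ (∀s ¬P(s,s))
Extract every quantifier outward, since the variables are now distinct and don't occur free across branches:
  ∃y ∃z ∀x ∀s (B(y,y) ∧ (B(z,z) ∨ ¬B(x,x)) ∨ ¬P(s,s))
The quantifier ∀y sits under an odd number of negations, so it flips to ∃y.

existential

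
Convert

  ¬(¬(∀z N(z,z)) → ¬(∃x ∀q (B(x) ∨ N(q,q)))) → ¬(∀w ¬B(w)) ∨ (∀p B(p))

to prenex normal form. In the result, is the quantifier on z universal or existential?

universal

First replace A → B with ¬A ∨ B.
  ¬¬(¬¬(∀z N(z,z)) ∨ ¬(∃x ∀q (B(x) ∨ N(q,q)))) ∨ ¬(∀w ¬B(w)) ∨ (∀p B(p))
Push ¬ through the quantifiers and connectives to reach negation normal form:
  (∀z N(z,z)) ∨ (∀x ∃q (¬B(x) ∧ ¬N(q,q))) ∨ (∃w B(w)) ∨ (∀p B(p))
All bound variables are already distinct, so no renaming is needed.
Finally move all quantifiers to the prefix:
  ∀z ∀x ∃q ∃w ∀p (N(z,z) ∨ ¬B(x) ∧ ¬N(q,q) ∨ B(w) ∨ B(p))
The quantifier ∀z sits under an even number of negations (counting the antecedent side of each →), so it remains universal.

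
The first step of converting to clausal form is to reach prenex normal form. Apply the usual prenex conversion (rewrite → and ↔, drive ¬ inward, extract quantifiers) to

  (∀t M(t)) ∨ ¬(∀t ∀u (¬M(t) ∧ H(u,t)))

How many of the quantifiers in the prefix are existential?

Push ¬ through the quantifiers and connectives to reach negation normal form:
  (∀t M(t)) ∨ (∃t ∃u (M(t) ∨ ¬H(u,t)))
Rename bound variables to avoid capture: t↦z1.
  (∀t M(t)) ∨ (∃z1 ∃u (M(z1) ∨ ¬H(u,z1)))
Pull the quantifiers to the front (each side's bound variable is not free in the other side):
  ∀t ∃z1 ∃u (M(t) ∨ M(z1) ∨ ¬H(u,z1))
The prefix is ∀t ∃z1 ∃u: 1 universal, 2 existential.

2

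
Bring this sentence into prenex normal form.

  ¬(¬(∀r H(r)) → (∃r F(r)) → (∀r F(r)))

∃r ∃x ∃z1 (¬H(r) ∧ F(x) ∧ ¬F(z1))

First replace A → B with ¬A ∨ B.
  ¬(¬¬(∀r H(r)) ∨ ¬(∃r F(r)) ∨ (∀r F(r)))
Move each ¬ inward, flipping quantifiers it crosses:
  (∃r ¬H(r)) ∧ (∃r F(r)) ∧ (∃r ¬F(r))
Rename bound variables to avoid capture: r↦x, r↦z1.
  (∃r ¬H(r)) ∧ (∃x F(x)) ∧ (∃z1 ¬F(z1))
Extract every quantifier outward, since the variables are now distinct and don't occur free across branches:
  ∃r ∃x ∃z1 (¬H(r) ∧ F(x) ∧ ¬F(z1))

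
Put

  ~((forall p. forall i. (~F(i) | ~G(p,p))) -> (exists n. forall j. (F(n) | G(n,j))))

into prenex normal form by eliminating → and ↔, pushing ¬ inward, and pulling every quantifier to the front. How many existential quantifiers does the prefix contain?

1

Rewrite implications/biconditionals: A → B as ¬A ∨ B.
  ~(~(forall p. forall i. (~F(i) | ~G(p,p))) | (exists n. forall j. (F(n) | G(n,j))))
Push ¬ through the quantifiers and connectives to reach negation normal form:
  (forall p. forall i. (~F(i) | ~G(p,p))) & (forall n. exists j. (~F(n) & ~G(n,j)))
All bound variables are already distinct, so no renaming is needed.
Extract every quantifier outward, since the variables are now distinct and don't occur free across branches:
  forall p. forall i. forall n. exists j. ((~F(i) | ~G(p,p)) & ~F(n) & ~G(n,j))
The prefix is forall p forall i forall n exists j: 3 universal, 1 existential.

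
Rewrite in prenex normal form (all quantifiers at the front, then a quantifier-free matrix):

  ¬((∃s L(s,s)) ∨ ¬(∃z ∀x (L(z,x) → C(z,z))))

∀s ∃z ∀x (¬L(s,s) ∧ (¬L(z,x) ∨ C(z,z)))

Eliminate → and ↔ using ¬ and ∨.
  ¬((∃s L(s,s)) ∨ ¬(∃z ∀x (¬L(z,x) ∨ C(z,z))))
Drive negations inward (¬∀x A ≡ ∃x ¬A, ¬∃x A ≡ ∀x ¬A, De Morgan for ∧/∨):
  (∀s ¬L(s,s)) ∧ (∃z ∀x (¬L(z,x) ∨ C(z,z)))
All bound variables are already distinct, so no renaming is needed.
Pull the quantifiers to the front (each side's bound variable is not free in the other side):
  ∀s ∃z ∀x (¬L(s,s) ∧ (¬L(z,x) ∨ C(z,z)))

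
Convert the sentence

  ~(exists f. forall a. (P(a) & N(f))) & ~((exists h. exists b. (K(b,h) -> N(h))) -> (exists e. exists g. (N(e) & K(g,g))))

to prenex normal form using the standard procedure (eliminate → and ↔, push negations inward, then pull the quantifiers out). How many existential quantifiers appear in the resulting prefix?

3

Eliminate → and ↔ using ¬ and ∨.
  ~(exists f. forall a. (P(a) & N(f))) & ~(~(exists h. exists b. (~K(b,h) | N(h))) | (exists e. exists g. (N(e) & K(g,g))))
Drive negations inward (¬∀x A ≡ ∃x ¬A, ¬∃x A ≡ ∀x ¬A, De Morgan for ∧/∨):
  (forall f. exists a. (~P(a) | ~N(f))) & (exists h. exists b. (~K(b,h) | N(h))) & (forall e. forall g. (~N(e) | ~K(g,g)))
All bound variables are already distinct, so no renaming is needed.
Finally move all quantifiers to the prefix:
  forall f. exists a. exists h. exists b. forall e. forall g. ((~P(a) | ~N(f)) & (~K(b,h) | N(h)) & (~N(e) | ~K(g,g)))
The prefix is forall f exists a exists h exists b forall e forall g: 3 universal, 3 existential.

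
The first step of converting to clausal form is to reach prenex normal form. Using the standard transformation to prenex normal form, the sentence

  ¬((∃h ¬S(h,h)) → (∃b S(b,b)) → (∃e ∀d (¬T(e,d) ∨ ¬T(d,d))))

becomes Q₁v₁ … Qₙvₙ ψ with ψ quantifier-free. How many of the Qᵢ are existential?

Rewrite implications/biconditionals: A → B as ¬A ∨ B.
  ¬(¬(∃h ¬S(h,h)) ∨ ¬(∃b S(b,b)) ∨ (∃e ∀d (¬T(e,d) ∨ ¬T(d,d))))
Move each ¬ inward, flipping quantifiers it crosses:
  (∃h ¬S(h,h)) ∧ (∃b S(b,b)) ∧ (∀e ∃d (T(e,d) ∧ T(d,d)))
Finally move all quantifiers to the prefix:
  ∃h ∃b ∀e ∃d (¬S(h,h) ∧ S(b,b) ∧ T(e,d) ∧ T(d,d))
The prefix is ∃h ∃b ∀e ∃d: 1 universal, 3 existential.

3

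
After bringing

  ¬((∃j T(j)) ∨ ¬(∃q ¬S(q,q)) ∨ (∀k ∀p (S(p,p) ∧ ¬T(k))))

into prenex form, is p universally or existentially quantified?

existential

Push ¬ through the quantifiers and connectives to reach negation normal form:
  (∀j ¬T(j)) ∧ (∃q ¬S(q,q)) ∧ (∃k ∃p (¬S(p,p) ∨ T(k)))
Pull the quantifiers to the front (each side's bound variable is not free in the other side):
  ∀j ∃q ∃k ∃p (¬T(j) ∧ ¬S(q,q) ∧ (¬S(p,p) ∨ T(k)))
The quantifier ∀p sits under an odd number of negations, so it flips to ∃p.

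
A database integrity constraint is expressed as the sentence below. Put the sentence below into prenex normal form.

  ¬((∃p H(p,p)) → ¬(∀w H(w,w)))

Rewrite implications/biconditionals: A → B as ¬A ∨ B.
  ¬(¬(∃p H(p,p)) ∨ ¬(∀w H(w,w)))
Move each ¬ inward, flipping quantifiers it crosses:
  (∃p H(p,p)) ∧ (∀w H(w,w))
All bound variables are already distinct, so no renaming is needed.
Finally move all quantifiers to the prefix:
  ∃p ∀w (H(p,p) ∧ H(w,w))

∃p ∀w (H(p,p) ∧ H(w,w))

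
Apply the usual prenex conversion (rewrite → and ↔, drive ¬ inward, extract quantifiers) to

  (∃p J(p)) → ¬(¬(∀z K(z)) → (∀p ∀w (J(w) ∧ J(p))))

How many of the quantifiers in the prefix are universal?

1

Rewrite implications/biconditionals: A → B as ¬A ∨ B.
  ¬(∃p J(p)) ∨ ¬(¬¬(∀z K(z)) ∨ (∀p ∀w (J(w) ∧ J(p))))
Push ¬ through the quantifiers and connectives to reach negation normal form:
  (∀p ¬J(p)) ∨ (∃z ¬K(z)) ∧ (∃p ∃w (¬J(w) ∨ ¬J(p)))
Give each quantifier a distinct variable: p↦u1.
  (∀p ¬J(p)) ∨ (∃z ¬K(z)) ∧ (∃u1 ∃w (¬J(w) ∨ ¬J(u1)))
Finally move all quantifiers to the prefix:
  ∀p ∃z ∃u1 ∃w (¬J(p) ∨ ¬K(z) ∧ (¬J(w) ∨ ¬J(u1)))
The prefix is ∀p ∃z ∃u1 ∃w: 1 universal, 3 existential.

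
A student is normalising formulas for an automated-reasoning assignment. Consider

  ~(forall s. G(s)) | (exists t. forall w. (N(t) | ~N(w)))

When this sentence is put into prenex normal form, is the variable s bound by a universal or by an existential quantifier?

existential

Drive negations inward (¬∀x A ≡ ∃x ¬A, ¬∃x A ≡ ∀x ¬A, De Morgan for ∧/∨):
  (exists s. ~G(s)) | (exists t. forall w. (N(t) | ~N(w)))
Extract every quantifier outward, since the variables are now distinct and don't occur free across branches:
  exists s. exists t. forall w. (~G(s) | N(t) | ~N(w))
The quantifier forall s sits under an odd number of negations, so it flips to exists s.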